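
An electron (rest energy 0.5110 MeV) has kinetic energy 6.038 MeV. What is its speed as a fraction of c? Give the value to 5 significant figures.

β ≈ 0.99695

γ = 1 + K/(m₀c²) = 1 + 6.038/0.5110 = 12.81605
β = √(1 − 1/γ²) = 0.99695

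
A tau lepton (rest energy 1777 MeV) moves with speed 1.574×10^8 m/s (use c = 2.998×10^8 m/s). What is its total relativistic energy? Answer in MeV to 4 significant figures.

β = v/c = 1.574×10^8 / 2.998×10^8 = 0.525017
γ = 1/√(1 − 0.525017²) = 1.17496
E = γm₀c² = 1.17496 × 1777 MeV = 2088 MeV

E ≈ 2088 MeV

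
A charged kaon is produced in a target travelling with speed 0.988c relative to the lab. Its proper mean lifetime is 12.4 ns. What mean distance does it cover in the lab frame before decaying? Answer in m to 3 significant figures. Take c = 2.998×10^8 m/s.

d ≈ 23.8 m

γ = 1/√(1 − 0.988²) = 6.4744
Dilated lifetime: Δt = γτ₀ = 6.4744 × 12.4 ns = 80.283 ns
d = vΔt = 0.988c × 80.283 ns = 2.9620×10^8 m/s × 8.0283×10^-8 s = 23.8 m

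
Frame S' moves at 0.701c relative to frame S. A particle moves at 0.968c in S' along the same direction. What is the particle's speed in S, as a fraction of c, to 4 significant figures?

Relativistic velocity addition: u = (u' + v)/(1 + u'v/c²)
= (0.968 + 0.701)/(1 + 0.968×0.701) = 1.669/1.67857 = 0.9943

u ≈ 0.9943c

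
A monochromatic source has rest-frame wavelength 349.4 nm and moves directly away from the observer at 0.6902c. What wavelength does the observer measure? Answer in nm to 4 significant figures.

Relativistic Doppler: λ_obs = λ_src √((1+β)/(1−β))
= 349.4 × √(1.69020/0.309800) = 349.4 × 2.33576 = 816.1 nm

λ_obs ≈ 816.1 nm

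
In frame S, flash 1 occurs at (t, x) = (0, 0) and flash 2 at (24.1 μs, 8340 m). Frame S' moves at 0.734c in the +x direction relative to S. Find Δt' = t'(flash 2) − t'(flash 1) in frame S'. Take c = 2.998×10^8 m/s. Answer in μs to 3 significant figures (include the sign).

Δt' ≈ 5.42 μs

γ = 1/√(1 − 0.734²) = 1.4724
Δt' = γ(Δt − vΔx/c²) = 1.4724 × (24.1 μs − 0.734×8340 m / (2.998×10^8 m/s))
= 1.4724 × (3.6812 μs) = 5.42 μs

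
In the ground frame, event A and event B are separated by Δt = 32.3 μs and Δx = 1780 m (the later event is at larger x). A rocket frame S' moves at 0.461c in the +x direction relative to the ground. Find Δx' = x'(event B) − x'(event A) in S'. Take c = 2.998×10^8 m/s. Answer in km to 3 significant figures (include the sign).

γ = 1/√(1 − 0.461²) = 1.1269
Δx' = γ(Δx − vΔt) = 1.1269 × (1780 m − 0.461×(2.998×10^8 m/s)×32.3×10^-6 s)
= 1.1269 × (-2684.1 m) = -3.02 km

Δx' ≈ -3.02 km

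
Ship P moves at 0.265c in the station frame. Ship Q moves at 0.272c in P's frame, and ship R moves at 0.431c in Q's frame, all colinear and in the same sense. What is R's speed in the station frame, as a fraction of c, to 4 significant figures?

u ≈ 0.7664c

Compose boost 2: (0.272 + 0.265)/(1 + 0.272×0.265) = 0.5370/1.07208 = 0.500895
Compose boost 3: (0.431 + 0.500895)/(1 + 0.431×0.500895) = 0.931895/1.21589 = 0.7664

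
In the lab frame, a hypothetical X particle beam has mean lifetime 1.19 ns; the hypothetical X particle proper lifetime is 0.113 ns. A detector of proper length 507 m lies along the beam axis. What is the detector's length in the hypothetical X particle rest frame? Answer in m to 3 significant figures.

L ≈ 48.1 m

Time dilation ⇒ γ = Δt/τ₀ = 1.19/0.113 = 10.531
Length contraction: L = L₀/γ = 507/10.531 = 48.1 m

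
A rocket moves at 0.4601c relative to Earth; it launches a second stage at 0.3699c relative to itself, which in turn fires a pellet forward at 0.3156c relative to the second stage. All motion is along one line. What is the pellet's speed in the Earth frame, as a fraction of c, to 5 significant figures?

Compose boost 2: (0.3699 + 0.4601)/(1 + 0.3699×0.4601) = 0.83000/1.170191 = 0.7092859
Compose boost 3: (0.3156 + 0.7092859)/(1 + 0.3156×0.7092859) = 1.024886/1.223851 = 0.83743

u ≈ 0.83743c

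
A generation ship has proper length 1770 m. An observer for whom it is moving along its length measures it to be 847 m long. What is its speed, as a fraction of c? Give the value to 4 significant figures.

β ≈ 0.8781

γ = L₀/L = 1770/847 = 2.08973
β = √(1 − 1/γ²) = 0.8781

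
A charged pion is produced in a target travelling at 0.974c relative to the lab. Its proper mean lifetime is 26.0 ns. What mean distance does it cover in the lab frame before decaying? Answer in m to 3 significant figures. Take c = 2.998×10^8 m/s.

d ≈ 33.5 m

γ = 1/√(1 − 0.974²) = 4.4141
Dilated lifetime: Δt = γτ₀ = 4.4141 × 26.0 ns = 114.77 ns
d = vΔt = 0.974c × 114.77 ns = 2.9201×10^8 m/s × 1.1477×10^-7 s = 33.5 m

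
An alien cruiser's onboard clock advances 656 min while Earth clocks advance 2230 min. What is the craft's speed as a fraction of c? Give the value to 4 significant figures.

β ≈ 0.9558

γ = Δt/τ₀ = 2230/656 = 3.39939
β = √(1 − 1/γ²) = √(1 − 1/3.39939²) = 0.9558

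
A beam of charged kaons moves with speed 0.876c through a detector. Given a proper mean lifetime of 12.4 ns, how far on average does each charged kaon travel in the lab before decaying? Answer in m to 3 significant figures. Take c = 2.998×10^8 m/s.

γ = 1/√(1 − 0.876²) = 2.0734
Dilated lifetime: Δt = γτ₀ = 2.0734 × 12.4 ns = 25.710 ns
d = vΔt = 0.876c × 25.710 ns = 2.6262×10^8 m/s × 2.5710×10^-8 s = 6.75 m

d ≈ 6.75 m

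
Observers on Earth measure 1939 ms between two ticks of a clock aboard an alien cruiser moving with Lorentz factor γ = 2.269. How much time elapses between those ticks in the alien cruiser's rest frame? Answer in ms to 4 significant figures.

γ = 2.269 (given)
Proper time: τ₀ = Δt/γ = 1939/2.269 = 854.6 ms

τ₀ ≈ 854.6 ms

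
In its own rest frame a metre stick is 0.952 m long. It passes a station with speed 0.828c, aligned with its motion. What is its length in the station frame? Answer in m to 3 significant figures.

L ≈ 0.534 m

γ = 1/√(1 − 0.828²) = 1.7834
Length contraction: L = L₀/γ = 0.952/1.7834 = 0.534 m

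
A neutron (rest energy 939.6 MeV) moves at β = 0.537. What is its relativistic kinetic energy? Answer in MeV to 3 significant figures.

γ = 1/√(1 − 0.537²) = 1.1854
K = (γ − 1)m₀c² = (1.1854 − 1) × 939.6 MeV = 0.18542 × 939.6 MeV = 174 MeV

K ≈ 174 MeV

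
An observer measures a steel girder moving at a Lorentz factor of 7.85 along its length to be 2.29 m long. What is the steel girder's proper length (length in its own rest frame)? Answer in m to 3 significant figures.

γ = 7.85 (given)
L₀ = γL = 7.85 × 2.29 = 18.0 m

L₀ ≈ 18.0 m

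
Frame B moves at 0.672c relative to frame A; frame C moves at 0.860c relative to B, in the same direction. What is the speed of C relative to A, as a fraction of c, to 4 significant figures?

Compose boost 2: (0.860 + 0.672)/(1 + 0.860×0.672) = 1.532/1.57792 = 0.9709

u ≈ 0.9709c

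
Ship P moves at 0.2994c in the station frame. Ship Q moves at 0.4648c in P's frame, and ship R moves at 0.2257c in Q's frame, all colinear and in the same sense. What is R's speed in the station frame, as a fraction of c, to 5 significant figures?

Compose boost 2: (0.4648 + 0.2994)/(1 + 0.4648×0.2994) = 0.76420/1.139161 = 0.6708445
Compose boost 3: (0.2257 + 0.6708445)/(1 + 0.2257×0.6708445) = 0.8965445/1.151410 = 0.77865

u ≈ 0.77865c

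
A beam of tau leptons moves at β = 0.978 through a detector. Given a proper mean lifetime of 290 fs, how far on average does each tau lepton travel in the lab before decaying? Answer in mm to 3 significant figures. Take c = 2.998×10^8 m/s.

γ = 1/√(1 − 0.978²) = 4.7938
Dilated lifetime: Δt = γτ₀ = 4.7938 × 290 fs = 1390.2 fs
d = vΔt = 0.978c × 1390.2 fs = 2.9320×10^8 m/s × 1.3902×10^-12 s = 0.408 mm

d ≈ 0.408 mm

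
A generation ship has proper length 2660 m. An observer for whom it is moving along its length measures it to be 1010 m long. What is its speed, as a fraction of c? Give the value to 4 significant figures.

γ = L₀/L = 2660/1010 = 2.63366
β = √(1 − 1/γ²) = 0.9251

β ≈ 0.9251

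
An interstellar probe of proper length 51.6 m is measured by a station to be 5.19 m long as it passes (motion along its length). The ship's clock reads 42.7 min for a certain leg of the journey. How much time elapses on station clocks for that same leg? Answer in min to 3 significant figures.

Δt ≈ 425 min

Length contraction ⇒ γ = L₀/L = 51.6/5.19 = 9.9422
Time dilation: Δt = γτ₀ = 9.9422 × 42.7 min = 425 min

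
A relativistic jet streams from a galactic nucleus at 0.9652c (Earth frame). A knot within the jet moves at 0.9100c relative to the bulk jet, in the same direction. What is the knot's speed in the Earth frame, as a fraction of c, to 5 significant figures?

u ≈ 0.99833c

Relativistic velocity addition: u = (u' + v)/(1 + u'v/c²)
= (0.9100 + 0.9652)/(1 + 0.9100×0.9652) = 1.8752/1.878332 = 0.99833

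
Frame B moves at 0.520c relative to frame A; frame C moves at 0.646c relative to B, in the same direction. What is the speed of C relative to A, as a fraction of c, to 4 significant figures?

Compose boost 2: (0.646 + 0.520)/(1 + 0.646×0.520) = 1.166/1.33592 = 0.8728

u ≈ 0.8728c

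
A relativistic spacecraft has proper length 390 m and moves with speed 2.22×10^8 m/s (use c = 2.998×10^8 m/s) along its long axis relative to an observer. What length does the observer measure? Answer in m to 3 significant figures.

L ≈ 262 m

β = v/c = 2.22×10^8 / 2.998×10^8 = 0.74049
γ = 1/√(1 − 0.74049²) = 1.4880
Length contraction: L = L₀/γ = 390/1.4880 = 262 m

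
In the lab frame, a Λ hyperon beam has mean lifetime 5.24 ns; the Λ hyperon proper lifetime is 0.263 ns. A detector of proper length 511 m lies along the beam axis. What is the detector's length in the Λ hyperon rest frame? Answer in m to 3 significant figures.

L ≈ 25.6 m

Time dilation ⇒ γ = Δt/τ₀ = 5.24/0.263 = 19.924
Length contraction: L = L₀/γ = 511/19.924 = 25.6 m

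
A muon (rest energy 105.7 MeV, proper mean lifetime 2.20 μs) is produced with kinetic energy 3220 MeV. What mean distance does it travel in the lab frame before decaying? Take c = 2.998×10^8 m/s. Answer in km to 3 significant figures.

γ = 1 + K/(m₀c²) = 1 + 3220/105.7 = 31.464
β = √(1 − 1/γ²) = 0.99949
Dilated lifetime: γτ₀ = 31.464 × 2.20 μs = 69.220 μs
d = βc·γτ₀ = 0.99949 × (2.998×10^8 m/s) × 6.9220×10^-5 s = 20.7 km

d ≈ 20.7 km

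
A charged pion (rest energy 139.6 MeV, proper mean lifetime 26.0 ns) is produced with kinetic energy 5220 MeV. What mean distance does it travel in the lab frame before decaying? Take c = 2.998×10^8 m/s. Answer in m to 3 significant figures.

d ≈ 299 m

γ = 1 + K/(m₀c²) = 1 + 5220/139.6 = 38.393
β = √(1 − 1/γ²) = 0.99966
Dilated lifetime: γτ₀ = 38.393 × 26.0 ns = 998.21 ns
d = βc·γτ₀ = 0.99966 × (2.998×10^8 m/s) × 9.9821×10^-7 s = 299 m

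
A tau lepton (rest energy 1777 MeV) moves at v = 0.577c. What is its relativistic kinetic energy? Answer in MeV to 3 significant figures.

γ = 1/√(1 − 0.577²) = 1.2244
K = (γ − 1)m₀c² = (1.2244 − 1) × 1777 MeV = 0.22437 × 1777 MeV = 399 MeV

K ≈ 399 MeV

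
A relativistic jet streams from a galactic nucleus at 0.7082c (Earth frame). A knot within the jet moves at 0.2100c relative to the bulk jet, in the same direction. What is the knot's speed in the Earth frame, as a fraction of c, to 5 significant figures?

u ≈ 0.79932c

Relativistic velocity addition: u = (u' + v)/(1 + u'v/c²)
= (0.2100 + 0.7082)/(1 + 0.2100×0.7082) = 0.91820/1.148722 = 0.79932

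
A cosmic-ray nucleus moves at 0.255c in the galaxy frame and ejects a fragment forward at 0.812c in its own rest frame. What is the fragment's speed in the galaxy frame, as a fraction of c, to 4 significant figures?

u ≈ 0.8840c

Compose boost 2: (0.812 + 0.255)/(1 + 0.812×0.255) = 1.067/1.20706 = 0.8840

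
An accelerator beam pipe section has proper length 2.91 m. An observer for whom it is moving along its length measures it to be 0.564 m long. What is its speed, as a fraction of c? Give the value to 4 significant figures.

β ≈ 0.9810

γ = L₀/L = 2.91/0.564 = 5.15957
β = √(1 − 1/γ²) = 0.9810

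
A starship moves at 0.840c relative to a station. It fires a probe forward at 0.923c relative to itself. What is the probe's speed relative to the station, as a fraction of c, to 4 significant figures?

u ≈ 0.9931c

Relativistic velocity addition: u = (u' + v)/(1 + u'v/c²)
= (0.923 + 0.840)/(1 + 0.923×0.840) = 1.763/1.77532 = 0.9931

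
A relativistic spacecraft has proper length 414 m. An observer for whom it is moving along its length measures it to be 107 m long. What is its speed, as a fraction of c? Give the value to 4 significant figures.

β ≈ 0.9660

γ = L₀/L = 414/107 = 3.86916
β = √(1 − 1/γ²) = 0.9660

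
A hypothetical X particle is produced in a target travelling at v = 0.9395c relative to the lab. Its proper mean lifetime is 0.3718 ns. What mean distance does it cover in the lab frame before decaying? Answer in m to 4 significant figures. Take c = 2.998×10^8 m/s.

γ = 1/√(1 − 0.9395²) = 2.91929
Dilated lifetime: Δt = γτ₀ = 2.91929 × 0.3718 ns = 1.08539 ns
d = vΔt = 0.9395c × 1.08539 ns = 2.81662×10^8 m/s × 1.08539×10^-9 s = 0.3057 m

d ≈ 0.3057 m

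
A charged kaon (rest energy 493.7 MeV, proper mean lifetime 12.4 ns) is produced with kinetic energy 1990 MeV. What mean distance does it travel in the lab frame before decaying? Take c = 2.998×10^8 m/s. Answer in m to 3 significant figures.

d ≈ 18.3 m

γ = 1 + K/(m₀c²) = 1 + 1990/493.7 = 5.0308
β = √(1 − 1/γ²) = 0.98004
Dilated lifetime: γτ₀ = 5.0308 × 12.4 ns = 62.382 ns
d = βc·γτ₀ = 0.98004 × (2.998×10^8 m/s) × 6.2382×10^-8 s = 18.3 m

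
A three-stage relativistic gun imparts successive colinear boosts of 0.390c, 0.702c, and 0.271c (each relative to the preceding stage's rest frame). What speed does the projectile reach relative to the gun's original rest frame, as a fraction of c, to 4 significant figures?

Compose boost 2: (0.702 + 0.390)/(1 + 0.702×0.390) = 1.092/1.27378 = 0.857291
Compose boost 3: (0.271 + 0.857291)/(1 + 0.271×0.857291) = 1.12829/1.23233 = 0.9156

u ≈ 0.9156c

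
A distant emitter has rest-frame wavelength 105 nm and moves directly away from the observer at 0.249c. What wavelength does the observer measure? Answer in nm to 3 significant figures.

Relativistic Doppler: λ_obs = λ_src √((1+β)/(1−β))
= 105 × √(1.2490/0.75100) = 105 × 1.2896 = 135 nm

λ_obs ≈ 135 nm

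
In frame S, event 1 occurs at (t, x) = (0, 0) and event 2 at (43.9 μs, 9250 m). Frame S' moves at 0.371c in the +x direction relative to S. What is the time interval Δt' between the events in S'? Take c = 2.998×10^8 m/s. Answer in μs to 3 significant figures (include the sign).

γ = 1/√(1 − 0.371²) = 1.0769
Δt' = γ(Δt − vΔx/c²) = 1.0769 × (43.9 μs − 0.371×9250 m / (2.998×10^8 m/s))
= 1.0769 × (32.453 μs) = 34.9 μs

Δt' ≈ 34.9 μs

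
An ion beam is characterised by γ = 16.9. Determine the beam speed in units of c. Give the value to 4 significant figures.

β = √(1 − 1/γ²) = √(1 − 1/16.9²) = √(0.996499) = 0.9982

β ≈ 0.9982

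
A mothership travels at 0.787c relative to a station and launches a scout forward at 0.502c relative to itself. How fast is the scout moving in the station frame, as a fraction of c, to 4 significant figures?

Compose boost 2: (0.502 + 0.787)/(1 + 0.502×0.787) = 1.289/1.39507 = 0.9240

u ≈ 0.9240c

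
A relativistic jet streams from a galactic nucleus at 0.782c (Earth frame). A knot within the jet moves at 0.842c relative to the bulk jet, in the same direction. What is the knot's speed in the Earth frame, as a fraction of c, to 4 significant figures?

u ≈ 0.9792c

Relativistic velocity addition: u = (u' + v)/(1 + u'v/c²)
= (0.842 + 0.782)/(1 + 0.842×0.782) = 1.624/1.65844 = 0.9792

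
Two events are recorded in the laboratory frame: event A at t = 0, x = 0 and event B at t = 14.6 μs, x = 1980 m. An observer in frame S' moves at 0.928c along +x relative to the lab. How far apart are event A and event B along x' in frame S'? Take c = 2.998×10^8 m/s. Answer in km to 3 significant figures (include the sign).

Δx' ≈ -5.59 km

γ = 1/√(1 − 0.928²) = 2.6840
Δx' = γ(Δx − vΔt) = 2.6840 × (1980 m − 0.928×(2.998×10^8 m/s)×14.6×10^-6 s)
= 2.6840 × (-2081.9 m) = -5.59 km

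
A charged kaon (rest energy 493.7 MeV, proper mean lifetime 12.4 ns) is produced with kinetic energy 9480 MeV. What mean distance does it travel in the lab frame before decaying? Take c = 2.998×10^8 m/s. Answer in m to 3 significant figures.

γ = 1 + K/(m₀c²) = 1 + 9480/493.7 = 20.202
β = √(1 − 1/γ²) = 0.99877
Dilated lifetime: γτ₀ = 20.202 × 12.4 ns = 250.50 ns
d = βc·γτ₀ = 0.99877 × (2.998×10^8 m/s) × 2.5050×10^-7 s = 75.0 m

d ≈ 75.0 m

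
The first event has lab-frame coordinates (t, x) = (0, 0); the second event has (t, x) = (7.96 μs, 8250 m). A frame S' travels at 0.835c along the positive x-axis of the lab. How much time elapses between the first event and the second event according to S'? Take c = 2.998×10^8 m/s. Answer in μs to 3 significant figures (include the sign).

Δt' ≈ -27.3 μs

γ = 1/√(1 − 0.835²) = 1.8174
Δt' = γ(Δt − vΔx/c²) = 1.8174 × (7.96 μs − 0.835×8250 m / (2.998×10^8 m/s))
= 1.8174 × (-15.018 μs) = -27.3 μs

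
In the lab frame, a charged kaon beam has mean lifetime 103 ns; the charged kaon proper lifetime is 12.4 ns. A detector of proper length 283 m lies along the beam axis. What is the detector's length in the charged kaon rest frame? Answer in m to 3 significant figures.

Time dilation ⇒ γ = Δt/τ₀ = 103/12.4 = 8.3065
Length contraction: L = L₀/γ = 283/8.3065 = 34.1 m

L ≈ 34.1 m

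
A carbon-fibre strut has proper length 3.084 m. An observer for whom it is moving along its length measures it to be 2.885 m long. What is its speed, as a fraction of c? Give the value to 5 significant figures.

β ≈ 0.35340

γ = L₀/L = 3.084/2.885 = 1.068977
β = √(1 − 1/γ²) = 0.35340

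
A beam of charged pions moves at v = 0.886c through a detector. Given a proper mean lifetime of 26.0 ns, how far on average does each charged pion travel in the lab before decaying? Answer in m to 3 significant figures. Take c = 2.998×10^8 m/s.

d ≈ 14.9 m

γ = 1/√(1 − 0.886²) = 2.1566
Dilated lifetime: Δt = γτ₀ = 2.1566 × 26.0 ns = 56.073 ns
d = vΔt = 0.886c × 56.073 ns = 2.6562×10^8 m/s × 5.6073×10^-8 s = 14.9 m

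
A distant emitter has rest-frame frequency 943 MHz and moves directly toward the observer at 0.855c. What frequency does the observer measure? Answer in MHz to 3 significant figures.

f_obs ≈ 3370 MHz

Relativistic Doppler: f_obs = f_src √((1+β)/(1−β))
= 943 × √(1.8550/0.14500) = 943 × 3.5767 = 3370 MHz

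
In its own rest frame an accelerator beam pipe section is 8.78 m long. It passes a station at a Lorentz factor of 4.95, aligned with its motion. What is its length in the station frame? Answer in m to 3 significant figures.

γ = 4.95 (given)
Length contraction: L = L₀/γ = 8.78/4.95 = 1.77 m

L ≈ 1.77 m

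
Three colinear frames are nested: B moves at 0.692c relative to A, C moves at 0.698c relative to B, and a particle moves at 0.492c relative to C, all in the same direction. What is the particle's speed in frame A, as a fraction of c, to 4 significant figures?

u ≈ 0.9782c

Compose boost 2: (0.698 + 0.692)/(1 + 0.698×0.692) = 1.390/1.48302 = 0.937279
Compose boost 3: (0.492 + 0.937279)/(1 + 0.492×0.937279) = 1.42928/1.46114 = 0.9782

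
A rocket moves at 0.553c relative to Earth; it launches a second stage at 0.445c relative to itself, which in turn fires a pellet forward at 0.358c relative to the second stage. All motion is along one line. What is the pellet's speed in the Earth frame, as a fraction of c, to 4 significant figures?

u ≈ 0.9007c

Compose boost 2: (0.445 + 0.553)/(1 + 0.445×0.553) = 0.9980/1.24609 = 0.800908
Compose boost 3: (0.358 + 0.800908)/(1 + 0.358×0.800908) = 1.15891/1.28673 = 0.9007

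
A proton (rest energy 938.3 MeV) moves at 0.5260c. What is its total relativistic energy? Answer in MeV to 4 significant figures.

E ≈ 1103 MeV

γ = 1/√(1 − 0.5260²) = 1.17580
E = γm₀c² = 1.17580 × 938.3 MeV = 1103 MeV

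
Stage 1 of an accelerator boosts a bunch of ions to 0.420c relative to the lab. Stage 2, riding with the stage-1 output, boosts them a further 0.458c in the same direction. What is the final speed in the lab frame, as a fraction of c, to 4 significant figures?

u ≈ 0.7364c

Compose boost 2: (0.458 + 0.420)/(1 + 0.458×0.420) = 0.8780/1.19236 = 0.7364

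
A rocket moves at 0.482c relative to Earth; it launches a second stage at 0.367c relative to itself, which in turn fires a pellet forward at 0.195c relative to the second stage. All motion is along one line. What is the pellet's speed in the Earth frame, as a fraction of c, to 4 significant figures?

u ≈ 0.8034c

Compose boost 2: (0.367 + 0.482)/(1 + 0.367×0.482) = 0.8490/1.17689 = 0.721390
Compose boost 3: (0.195 + 0.721390)/(1 + 0.195×0.721390) = 0.916390/1.14067 = 0.8034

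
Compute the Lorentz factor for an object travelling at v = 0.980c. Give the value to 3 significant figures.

γ = 1/√(1 − β²) = 1/√(1 − 0.980²) = 1/√(0.039600) = 5.03

γ ≈ 5.03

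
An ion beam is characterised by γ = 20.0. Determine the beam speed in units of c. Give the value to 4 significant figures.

β ≈ 0.9987

β = √(1 − 1/γ²) = √(1 − 1/20.0²) = √(0.997500) = 0.9987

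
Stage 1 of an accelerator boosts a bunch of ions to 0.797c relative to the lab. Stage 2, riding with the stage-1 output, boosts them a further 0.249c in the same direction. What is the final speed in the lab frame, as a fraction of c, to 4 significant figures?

u ≈ 0.8728c

Compose boost 2: (0.249 + 0.797)/(1 + 0.249×0.797) = 1.046/1.19845 = 0.8728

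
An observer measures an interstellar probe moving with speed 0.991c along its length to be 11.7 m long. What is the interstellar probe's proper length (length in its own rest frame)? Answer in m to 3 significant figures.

γ = 1/√(1 − 0.991²) = 7.4704
L₀ = γL = 7.4704 × 11.7 = 87.4 m

L₀ ≈ 87.4 m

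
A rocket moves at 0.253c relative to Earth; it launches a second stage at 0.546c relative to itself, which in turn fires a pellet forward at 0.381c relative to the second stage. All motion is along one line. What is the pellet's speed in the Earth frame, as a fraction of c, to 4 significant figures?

u ≈ 0.8545c

Compose boost 2: (0.546 + 0.253)/(1 + 0.546×0.253) = 0.7990/1.13814 = 0.702024
Compose boost 3: (0.381 + 0.702024)/(1 + 0.381×0.702024) = 1.08302/1.26747 = 0.8545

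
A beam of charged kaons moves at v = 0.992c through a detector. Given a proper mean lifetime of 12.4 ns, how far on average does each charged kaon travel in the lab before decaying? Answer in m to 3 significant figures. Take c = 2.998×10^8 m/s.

d ≈ 29.2 m

γ = 1/√(1 − 0.992²) = 7.9216
Dilated lifetime: Δt = γτ₀ = 7.9216 × 12.4 ns = 98.227 ns
d = vΔt = 0.992c × 98.227 ns = 2.9740×10^8 m/s × 9.8227×10^-8 s = 29.2 m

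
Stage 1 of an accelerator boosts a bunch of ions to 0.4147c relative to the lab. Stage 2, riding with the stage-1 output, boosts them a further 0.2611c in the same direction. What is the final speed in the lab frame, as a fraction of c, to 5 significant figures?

u ≈ 0.60977c

Compose boost 2: (0.2611 + 0.4147)/(1 + 0.2611×0.4147) = 0.67580/1.108278 = 0.60977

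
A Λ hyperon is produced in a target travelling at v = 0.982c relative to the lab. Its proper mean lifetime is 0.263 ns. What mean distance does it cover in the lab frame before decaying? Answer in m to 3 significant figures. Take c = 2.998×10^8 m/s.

γ = 1/√(1 − 0.982²) = 5.2943
Dilated lifetime: Δt = γτ₀ = 5.2943 × 0.263 ns = 1.3924 ns
d = vΔt = 0.982c × 1.3924 ns = 2.9440×10^8 m/s × 1.3924×10^-9 s = 0.410 m

d ≈ 0.410 m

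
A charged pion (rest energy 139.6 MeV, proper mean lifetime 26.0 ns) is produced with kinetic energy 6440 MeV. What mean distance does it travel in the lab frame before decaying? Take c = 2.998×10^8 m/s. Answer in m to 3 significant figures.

γ = 1 + K/(m₀c²) = 1 + 6440/139.6 = 47.132
β = √(1 − 1/γ²) = 0.99977
Dilated lifetime: γτ₀ = 47.132 × 26.0 ns = 1225.4 ns
d = βc·γτ₀ = 0.99977 × (2.998×10^8 m/s) × 1.2254×10^-6 s = 367 m

d ≈ 367 m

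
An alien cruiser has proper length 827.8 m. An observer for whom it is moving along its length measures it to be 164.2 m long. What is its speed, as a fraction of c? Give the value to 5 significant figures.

β ≈ 0.98013

γ = L₀/L = 827.8/164.2 = 5.041413
β = √(1 − 1/γ²) = 0.98013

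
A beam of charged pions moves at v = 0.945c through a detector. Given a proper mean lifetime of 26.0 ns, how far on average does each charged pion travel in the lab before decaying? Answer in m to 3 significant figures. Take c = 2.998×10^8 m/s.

γ = 1/√(1 − 0.945²) = 3.0574
Dilated lifetime: Δt = γτ₀ = 3.0574 × 26.0 ns = 79.494 ns
d = vΔt = 0.945c × 79.494 ns = 2.8331×10^8 m/s × 7.9494×10^-8 s = 22.5 m

d ≈ 22.5 m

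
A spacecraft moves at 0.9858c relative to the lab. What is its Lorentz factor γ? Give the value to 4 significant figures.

γ = 1/√(1 − β²) = 1/√(1 − 0.9858²) = 1/√(0.0281984) = 5.955

γ ≈ 5.955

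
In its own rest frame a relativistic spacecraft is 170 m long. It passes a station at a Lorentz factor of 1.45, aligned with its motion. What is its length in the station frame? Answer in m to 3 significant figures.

L ≈ 117 m

γ = 1.45 (given)
Length contraction: L = L₀/γ = 170/1.45 = 117 m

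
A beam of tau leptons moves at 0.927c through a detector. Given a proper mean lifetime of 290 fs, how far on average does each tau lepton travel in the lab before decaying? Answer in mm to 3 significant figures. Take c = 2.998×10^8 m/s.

γ = 1/√(1 − 0.927²) = 2.6662
Dilated lifetime: Δt = γτ₀ = 2.6662 × 290 fs = 773.21 fs
d = vΔt = 0.927c × 773.21 fs = 2.7791×10^8 m/s × 7.7321×10^-13 s = 0.215 mm

d ≈ 0.215 mm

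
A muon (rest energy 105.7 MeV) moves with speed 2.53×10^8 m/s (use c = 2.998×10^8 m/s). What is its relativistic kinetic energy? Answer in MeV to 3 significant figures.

K ≈ 91.3 MeV

β = v/c = 2.53×10^8 / 2.998×10^8 = 0.84390
γ = 1/√(1 − 0.84390²) = 1.8639
K = (γ − 1)m₀c² = (1.8639 − 1) × 105.7 MeV = 0.86391 × 105.7 MeV = 91.3 MeV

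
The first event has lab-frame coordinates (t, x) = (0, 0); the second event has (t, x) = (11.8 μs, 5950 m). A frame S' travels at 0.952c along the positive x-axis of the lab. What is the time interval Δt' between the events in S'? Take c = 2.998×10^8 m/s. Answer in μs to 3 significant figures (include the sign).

γ = 1/√(1 − 0.952²) = 3.2669
Δt' = γ(Δt − vΔx/c²) = 3.2669 × (11.8 μs − 0.952×5950 m / (2.998×10^8 m/s))
= 3.2669 × (-7.0939 μs) = -23.2 μs

Δt' ≈ -23.2 μs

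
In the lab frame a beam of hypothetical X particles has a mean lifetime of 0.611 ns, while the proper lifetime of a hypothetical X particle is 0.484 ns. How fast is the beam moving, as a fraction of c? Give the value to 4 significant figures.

β ≈ 0.6103

γ = Δt/τ₀ = 0.611/0.484 = 1.26240
β = √(1 − 1/γ²) = √(1 − 1/1.26240²) = 0.6103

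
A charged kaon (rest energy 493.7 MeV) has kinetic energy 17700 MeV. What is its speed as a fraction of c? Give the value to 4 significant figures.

γ = 1 + K/(m₀c²) = 1 + 17700/493.7 = 36.8517
β = √(1 − 1/γ²) = 0.9996

β ≈ 0.9996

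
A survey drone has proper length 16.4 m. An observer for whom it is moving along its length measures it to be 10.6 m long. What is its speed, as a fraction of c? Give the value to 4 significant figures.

β ≈ 0.7630

γ = L₀/L = 16.4/10.6 = 1.54717
β = √(1 − 1/γ²) = 0.7630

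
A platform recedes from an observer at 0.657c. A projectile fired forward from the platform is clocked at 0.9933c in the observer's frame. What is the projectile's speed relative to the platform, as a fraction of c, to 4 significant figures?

Inverse velocity addition: u' = (u − v)/(1 − uv/c²)
= (0.9933 − 0.657)/(1 − 0.9933×0.657) = 0.3363/0.347402 = 0.9680

u' ≈ 0.9680c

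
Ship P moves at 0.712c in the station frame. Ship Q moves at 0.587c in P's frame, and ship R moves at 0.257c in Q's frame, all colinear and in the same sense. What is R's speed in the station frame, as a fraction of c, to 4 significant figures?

u ≈ 0.9496c

Compose boost 2: (0.587 + 0.712)/(1 + 0.587×0.712) = 1.299/1.41794 = 0.916115
Compose boost 3: (0.257 + 0.916115)/(1 + 0.257×0.916115) = 1.17312/1.23544 = 0.9496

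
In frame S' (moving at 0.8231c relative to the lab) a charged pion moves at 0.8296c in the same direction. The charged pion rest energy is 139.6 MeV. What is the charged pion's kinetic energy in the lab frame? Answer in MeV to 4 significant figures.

u_lab = (0.8296 + 0.8231)/(1 + 0.8296×0.8231) = 0.9820876
γ = 1/√(1 − 0.9820876²) = 5.30715
K = (γ − 1)m₀c² = (5.30715 − 1) × 139.6 = 4.30715 × 139.6 = 601.3 MeV

K ≈ 601.3 MeV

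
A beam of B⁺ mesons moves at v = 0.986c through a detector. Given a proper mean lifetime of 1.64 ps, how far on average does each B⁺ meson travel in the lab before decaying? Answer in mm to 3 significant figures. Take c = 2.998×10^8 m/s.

d ≈ 2.91 mm

γ = 1/√(1 − 0.986²) = 5.9972
Dilated lifetime: Δt = γτ₀ = 5.9972 × 1.64 ps = 9.8354 ps
d = vΔt = 0.986c × 9.8354 ps = 2.9560×10^8 m/s × 9.8354×10^-12 s = 2.91 mm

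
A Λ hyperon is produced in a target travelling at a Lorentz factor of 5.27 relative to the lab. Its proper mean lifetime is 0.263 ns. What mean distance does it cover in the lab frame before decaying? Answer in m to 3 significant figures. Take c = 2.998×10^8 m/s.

d ≈ 0.408 m

β = √(1 − 1/γ²) = √(1 − 1/5.27²) = 0.98183
Dilated lifetime: Δt = γτ₀ = 5.27 × 0.263 ns = 1.3860 ns
d = vΔt = 0.98183c × 1.3860 ns = 2.9435×10^8 m/s × 1.3860×10^-9 s = 0.408 m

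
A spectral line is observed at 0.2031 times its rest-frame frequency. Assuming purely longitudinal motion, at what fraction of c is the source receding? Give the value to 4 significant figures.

f_obs/f_src = √((1−β)/(1+β)) = 0.2031  ⇒  (1−β)/(1+β) = 0.0412496
β = |1 − D²|/(1 + D²) = |1 − 0.0412496|/(1 + 0.0412496) = 0.9208

β ≈ 0.9208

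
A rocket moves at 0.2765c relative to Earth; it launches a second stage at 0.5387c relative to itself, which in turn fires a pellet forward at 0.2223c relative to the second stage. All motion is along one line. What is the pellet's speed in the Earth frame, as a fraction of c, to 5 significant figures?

u ≈ 0.80487c

Compose boost 2: (0.5387 + 0.2765)/(1 + 0.5387×0.2765) = 0.81520/1.148951 = 0.7095170
Compose boost 3: (0.2223 + 0.7095170)/(1 + 0.2223×0.7095170) = 0.9318170/1.157726 = 0.80487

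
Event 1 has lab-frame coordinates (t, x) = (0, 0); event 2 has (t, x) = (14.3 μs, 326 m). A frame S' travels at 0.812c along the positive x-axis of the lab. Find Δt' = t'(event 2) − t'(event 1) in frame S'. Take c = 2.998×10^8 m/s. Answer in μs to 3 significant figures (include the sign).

γ = 1/√(1 − 0.812²) = 1.7133
Δt' = γ(Δt − vΔx/c²) = 1.7133 × (14.3 μs − 0.812×326 m / (2.998×10^8 m/s))
= 1.7133 × (13.417 μs) = 23.0 μs

Δt' ≈ 23.0 μs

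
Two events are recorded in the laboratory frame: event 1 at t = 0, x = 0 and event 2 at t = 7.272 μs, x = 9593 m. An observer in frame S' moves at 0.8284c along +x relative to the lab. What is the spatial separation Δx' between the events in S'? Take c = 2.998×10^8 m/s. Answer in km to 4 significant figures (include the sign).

Δx' ≈ 13.90 km

γ = 1/√(1 − 0.8284²) = 1.78528
Δx' = γ(Δx − vΔt) = 1.78528 × (9593 m − 0.8284×(2.998×10^8 m/s)×7.272×10^-6 s)
= 1.78528 × (7786.97 m) = 13.90 km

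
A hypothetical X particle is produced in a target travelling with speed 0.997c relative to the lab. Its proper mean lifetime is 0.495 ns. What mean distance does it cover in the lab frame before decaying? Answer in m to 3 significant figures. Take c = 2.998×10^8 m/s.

γ = 1/√(1 − 0.997²) = 12.920
Dilated lifetime: Δt = γτ₀ = 12.920 × 0.495 ns = 6.3952 ns
d = vΔt = 0.997c × 6.3952 ns = 2.9890×10^8 m/s × 6.3952×10^-9 s = 1.91 m

d ≈ 1.91 m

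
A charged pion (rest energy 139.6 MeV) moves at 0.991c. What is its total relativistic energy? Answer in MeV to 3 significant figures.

E ≈ 1040 MeV

γ = 1/√(1 − 0.991²) = 7.4704
E = γm₀c² = 7.4704 × 139.6 MeV = 1040 MeV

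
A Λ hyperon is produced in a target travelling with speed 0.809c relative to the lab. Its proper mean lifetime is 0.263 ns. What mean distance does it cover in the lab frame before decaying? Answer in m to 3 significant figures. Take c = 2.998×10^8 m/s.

d ≈ 0.109 m

γ = 1/√(1 − 0.809²) = 1.7012
Dilated lifetime: Δt = γτ₀ = 1.7012 × 0.263 ns = 0.44742 ns
d = vΔt = 0.809c × 0.44742 ns = 2.4254×10^8 m/s × 4.4742×10^-10 s = 0.109 m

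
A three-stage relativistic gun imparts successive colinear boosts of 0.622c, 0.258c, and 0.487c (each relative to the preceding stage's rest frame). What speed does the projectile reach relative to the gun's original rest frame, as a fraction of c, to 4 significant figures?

Compose boost 2: (0.258 + 0.622)/(1 + 0.258×0.622) = 0.8800/1.16048 = 0.758310
Compose boost 3: (0.487 + 0.758310)/(1 + 0.487×0.758310) = 1.24531/1.36930 = 0.9095

u ≈ 0.9095c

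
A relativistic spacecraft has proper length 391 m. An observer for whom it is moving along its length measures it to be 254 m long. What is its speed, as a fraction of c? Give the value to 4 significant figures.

β ≈ 0.7603

γ = L₀/L = 391/254 = 1.53937
β = √(1 − 1/γ²) = 0.7603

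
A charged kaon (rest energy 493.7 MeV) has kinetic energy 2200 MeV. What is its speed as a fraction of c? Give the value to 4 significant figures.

β ≈ 0.9831

γ = 1 + K/(m₀c²) = 1 + 2200/493.7 = 5.45615
β = √(1 − 1/γ²) = 0.9831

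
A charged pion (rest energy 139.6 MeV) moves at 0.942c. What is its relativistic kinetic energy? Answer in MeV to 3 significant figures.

γ = 1/√(1 − 0.942²) = 2.9796
K = (γ − 1)m₀c² = (2.9796 − 1) × 139.6 MeV = 1.9796 × 139.6 MeV = 276 MeV

K ≈ 276 MeV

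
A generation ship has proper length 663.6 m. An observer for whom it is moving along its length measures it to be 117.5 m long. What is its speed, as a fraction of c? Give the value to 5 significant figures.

γ = L₀/L = 663.6/117.5 = 5.647660
β = √(1 − 1/γ²) = 0.98420

β ≈ 0.98420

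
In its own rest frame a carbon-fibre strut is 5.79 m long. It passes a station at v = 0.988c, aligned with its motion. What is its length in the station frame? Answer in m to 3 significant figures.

γ = 1/√(1 − 0.988²) = 6.4744
Length contraction: L = L₀/γ = 5.79/6.4744 = 0.894 m

L ≈ 0.894 m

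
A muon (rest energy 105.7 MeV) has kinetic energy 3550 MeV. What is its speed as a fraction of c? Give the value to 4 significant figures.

γ = 1 + K/(m₀c²) = 1 + 3550/105.7 = 34.5856
β = √(1 − 1/γ²) = 0.9996

β ≈ 0.9996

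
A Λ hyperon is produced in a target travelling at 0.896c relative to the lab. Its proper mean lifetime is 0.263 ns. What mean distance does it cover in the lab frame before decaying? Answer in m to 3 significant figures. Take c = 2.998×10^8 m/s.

d ≈ 0.159 m

γ = 1/√(1 − 0.896²) = 2.2520
Dilated lifetime: Δt = γτ₀ = 2.2520 × 0.263 ns = 0.59227 ns
d = vΔt = 0.896c × 0.59227 ns = 2.6862×10^8 m/s × 5.9227×10^-10 s = 0.159 m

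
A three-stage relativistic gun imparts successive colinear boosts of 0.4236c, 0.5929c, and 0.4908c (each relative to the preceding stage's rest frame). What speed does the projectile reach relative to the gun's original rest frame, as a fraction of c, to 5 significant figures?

u ≈ 0.93172c

Compose boost 2: (0.5929 + 0.4236)/(1 + 0.5929×0.4236) = 1.0165/1.251152 = 0.8124510
Compose boost 3: (0.4908 + 0.8124510)/(1 + 0.4908×0.8124510) = 1.303251/1.398751 = 0.93172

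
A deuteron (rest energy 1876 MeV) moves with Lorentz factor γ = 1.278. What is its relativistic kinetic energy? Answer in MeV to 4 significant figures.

γ = 1.278 (given)
K = (γ − 1)m₀c² = (1.278 − 1) × 1876 MeV = 0.278000 × 1876 MeV = 521.5 MeV

K ≈ 521.5 MeV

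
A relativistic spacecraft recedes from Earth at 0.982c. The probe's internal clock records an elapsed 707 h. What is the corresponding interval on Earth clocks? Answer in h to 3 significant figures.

γ = 1/√(1 − 0.982²) = 5.2943
Time dilation: Δt = γτ₀ = 5.2943 × 707 h = 3740 h

Δt ≈ 3740 h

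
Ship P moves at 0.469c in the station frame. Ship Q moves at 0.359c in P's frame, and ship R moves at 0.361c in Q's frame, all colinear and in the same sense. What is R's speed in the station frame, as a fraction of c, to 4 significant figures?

u ≈ 0.8518c

Compose boost 2: (0.359 + 0.469)/(1 + 0.359×0.469) = 0.8280/1.16837 = 0.708679
Compose boost 3: (0.361 + 0.708679)/(1 + 0.361×0.708679) = 1.06968/1.25583 = 0.8518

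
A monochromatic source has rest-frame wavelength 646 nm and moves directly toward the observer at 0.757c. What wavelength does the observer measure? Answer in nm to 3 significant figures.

λ_obs ≈ 240 nm

Relativistic Doppler: λ_obs = λ_src √((1−β)/(1+β))
= 646 × √(0.24300/1.7570) = 646 × 0.37189 = 240 nm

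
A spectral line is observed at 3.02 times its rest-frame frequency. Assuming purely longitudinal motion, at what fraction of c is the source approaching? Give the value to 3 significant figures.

β ≈ 0.802

f_obs/f_src = √((1+β)/(1−β)) = 3.02  ⇒  (1+β)/(1−β) = 9.1204
β = |1 − D²|/(1 + D²) = |1 − 9.1204|/(1 + 9.1204) = 0.802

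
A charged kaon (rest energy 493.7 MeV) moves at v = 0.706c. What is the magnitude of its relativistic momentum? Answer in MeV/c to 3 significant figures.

p ≈ 492 MeV/c

γ = 1/√(1 − 0.706²) = 1.4120
p = γβm₀c = 1.4120 × 0.706 × 493.7 MeV/c = 492 MeV/c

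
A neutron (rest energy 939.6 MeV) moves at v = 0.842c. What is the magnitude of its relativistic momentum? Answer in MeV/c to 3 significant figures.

p ≈ 1470 MeV/c

γ = 1/√(1 − 0.842²) = 1.8536
p = γβm₀c = 1.8536 × 0.842 × 939.6 MeV/c = 1470 MeV/c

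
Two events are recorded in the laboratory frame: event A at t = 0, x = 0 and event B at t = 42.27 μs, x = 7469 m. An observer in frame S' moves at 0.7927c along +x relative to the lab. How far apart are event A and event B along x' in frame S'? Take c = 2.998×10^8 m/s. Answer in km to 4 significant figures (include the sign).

Δx' ≈ -4.227 km

γ = 1/√(1 − 0.7927²) = 1.64039
Δx' = γ(Δx − vΔt) = 1.64039 × (7469 m − 0.7927×(2.998×10^8 m/s)×42.27×10^-6 s)
= 1.64039 × (-2576.53 m) = -4.227 km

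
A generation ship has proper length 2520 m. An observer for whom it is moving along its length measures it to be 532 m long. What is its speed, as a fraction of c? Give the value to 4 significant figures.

γ = L₀/L = 2520/532 = 4.73684
β = √(1 − 1/γ²) = 0.9775

β ≈ 0.9775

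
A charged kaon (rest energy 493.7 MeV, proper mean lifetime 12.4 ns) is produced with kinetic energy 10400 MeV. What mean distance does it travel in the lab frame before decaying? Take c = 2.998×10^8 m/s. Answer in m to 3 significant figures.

d ≈ 81.9 m

γ = 1 + K/(m₀c²) = 1 + 10400/493.7 = 22.065
β = √(1 − 1/γ²) = 0.99897
Dilated lifetime: γτ₀ = 22.065 × 12.4 ns = 273.61 ns
d = βc·γτ₀ = 0.99897 × (2.998×10^8 m/s) × 2.7361×10^-7 s = 81.9 m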